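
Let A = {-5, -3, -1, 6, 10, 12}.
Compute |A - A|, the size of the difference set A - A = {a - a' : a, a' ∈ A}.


A - A = {a - a' : a, a' ∈ A}; |A| = 6.
Bounds: 2|A|-1 ≤ |A - A| ≤ |A|² - |A| + 1, i.e. 11 ≤ |A - A| ≤ 31.
Note: 0 ∈ A - A always (from a - a). The set is symmetric: if d ∈ A - A then -d ∈ A - A.
Enumerate nonzero differences d = a - a' with a > a' (then include -d):
Positive differences: {2, 4, 6, 7, 9, 11, 13, 15, 17}
Full difference set: {0} ∪ (positive diffs) ∪ (negative diffs).
|A - A| = 1 + 2·9 = 19 (matches direct enumeration: 19).

|A - A| = 19


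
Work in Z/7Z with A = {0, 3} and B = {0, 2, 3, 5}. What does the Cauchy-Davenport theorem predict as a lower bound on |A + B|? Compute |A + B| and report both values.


Cauchy-Davenport: |A + B| ≥ min(p, |A| + |B| - 1) for A, B nonempty in Z/pZ.
|A| = 2, |B| = 4, p = 7.
CD lower bound = min(7, 2 + 4 - 1) = min(7, 5) = 5.
Compute A + B mod 7 directly:
a = 0: 0+0=0, 0+2=2, 0+3=3, 0+5=5
a = 3: 3+0=3, 3+2=5, 3+3=6, 3+5=1
A + B = {0, 1, 2, 3, 5, 6}, so |A + B| = 6.
Verify: 6 ≥ 5? Yes ✓.

CD lower bound = 5, actual |A + B| = 6.


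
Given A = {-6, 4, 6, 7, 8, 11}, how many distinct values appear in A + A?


A + A = {a + a' : a, a' ∈ A}; |A| = 6.
General bounds: 2|A| - 1 ≤ |A + A| ≤ |A|(|A|+1)/2, i.e. 11 ≤ |A + A| ≤ 21.
Lower bound 2|A|-1 is attained iff A is an arithmetic progression.
Enumerate sums a + a' for a ≤ a' (symmetric, so this suffices):
a = -6: -6+-6=-12, -6+4=-2, -6+6=0, -6+7=1, -6+8=2, -6+11=5
a = 4: 4+4=8, 4+6=10, 4+7=11, 4+8=12, 4+11=15
a = 6: 6+6=12, 6+7=13, 6+8=14, 6+11=17
a = 7: 7+7=14, 7+8=15, 7+11=18
a = 8: 8+8=16, 8+11=19
a = 11: 11+11=22
Distinct sums: {-12, -2, 0, 1, 2, 5, 8, 10, 11, 12, 13, 14, 15, 16, 17, 18, 19, 22}
|A + A| = 18

|A + A| = 18


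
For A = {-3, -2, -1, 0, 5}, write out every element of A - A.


A - A = {a - a' : a, a' ∈ A}.
Compute a - a' for each ordered pair (a, a'):
a = -3: -3--3=0, -3--2=-1, -3--1=-2, -3-0=-3, -3-5=-8
a = -2: -2--3=1, -2--2=0, -2--1=-1, -2-0=-2, -2-5=-7
a = -1: -1--3=2, -1--2=1, -1--1=0, -1-0=-1, -1-5=-6
a = 0: 0--3=3, 0--2=2, 0--1=1, 0-0=0, 0-5=-5
a = 5: 5--3=8, 5--2=7, 5--1=6, 5-0=5, 5-5=0
Collecting distinct values (and noting 0 appears from a-a):
A - A = {-8, -7, -6, -5, -3, -2, -1, 0, 1, 2, 3, 5, 6, 7, 8}
|A - A| = 15

A - A = {-8, -7, -6, -5, -3, -2, -1, 0, 1, 2, 3, 5, 6, 7, 8}


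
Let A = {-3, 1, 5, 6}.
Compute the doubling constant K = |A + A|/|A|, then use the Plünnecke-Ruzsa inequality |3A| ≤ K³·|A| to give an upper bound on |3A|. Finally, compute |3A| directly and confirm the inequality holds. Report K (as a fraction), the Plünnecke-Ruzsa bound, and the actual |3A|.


|A| = 4.
Step 1: Compute A + A by enumerating all 16 pairs.
A + A = {-6, -2, 2, 3, 6, 7, 10, 11, 12}, so |A + A| = 9.
Step 2: Doubling constant K = |A + A|/|A| = 9/4 = 9/4 ≈ 2.2500.
Step 3: Plünnecke-Ruzsa gives |3A| ≤ K³·|A| = (2.2500)³ · 4 ≈ 45.5625.
Step 4: Compute 3A = A + A + A directly by enumerating all triples (a,b,c) ∈ A³; |3A| = 16.
Step 5: Check 16 ≤ 45.5625? Yes ✓.

K = 9/4, Plünnecke-Ruzsa bound K³|A| ≈ 45.5625, |3A| = 16, inequality holds.


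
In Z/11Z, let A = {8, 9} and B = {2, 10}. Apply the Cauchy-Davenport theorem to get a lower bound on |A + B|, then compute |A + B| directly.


Cauchy-Davenport: |A + B| ≥ min(p, |A| + |B| - 1) for A, B nonempty in Z/pZ.
|A| = 2, |B| = 2, p = 11.
CD lower bound = min(11, 2 + 2 - 1) = min(11, 3) = 3.
Compute A + B mod 11 directly:
a = 8: 8+2=10, 8+10=7
a = 9: 9+2=0, 9+10=8
A + B = {0, 7, 8, 10}, so |A + B| = 4.
Verify: 4 ≥ 3? Yes ✓.

CD lower bound = 3, actual |A + B| = 4.


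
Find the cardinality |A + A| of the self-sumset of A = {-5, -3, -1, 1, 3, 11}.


A + A = {a + a' : a, a' ∈ A}; |A| = 6.
General bounds: 2|A| - 1 ≤ |A + A| ≤ |A|(|A|+1)/2, i.e. 11 ≤ |A + A| ≤ 21.
Lower bound 2|A|-1 is attained iff A is an arithmetic progression.
Enumerate sums a + a' for a ≤ a' (symmetric, so this suffices):
a = -5: -5+-5=-10, -5+-3=-8, -5+-1=-6, -5+1=-4, -5+3=-2, -5+11=6
a = -3: -3+-3=-6, -3+-1=-4, -3+1=-2, -3+3=0, -3+11=8
a = -1: -1+-1=-2, -1+1=0, -1+3=2, -1+11=10
a = 1: 1+1=2, 1+3=4, 1+11=12
a = 3: 3+3=6, 3+11=14
a = 11: 11+11=22
Distinct sums: {-10, -8, -6, -4, -2, 0, 2, 4, 6, 8, 10, 12, 14, 22}
|A + A| = 14

|A + A| = 14


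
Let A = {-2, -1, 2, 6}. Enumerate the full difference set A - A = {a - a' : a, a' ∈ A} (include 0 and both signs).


A - A = {a - a' : a, a' ∈ A}.
Compute a - a' for each ordered pair (a, a'):
a = -2: -2--2=0, -2--1=-1, -2-2=-4, -2-6=-8
a = -1: -1--2=1, -1--1=0, -1-2=-3, -1-6=-7
a = 2: 2--2=4, 2--1=3, 2-2=0, 2-6=-4
a = 6: 6--2=8, 6--1=7, 6-2=4, 6-6=0
Collecting distinct values (and noting 0 appears from a-a):
A - A = {-8, -7, -4, -3, -1, 0, 1, 3, 4, 7, 8}
|A - A| = 11

A - A = {-8, -7, -4, -3, -1, 0, 1, 3, 4, 7, 8}


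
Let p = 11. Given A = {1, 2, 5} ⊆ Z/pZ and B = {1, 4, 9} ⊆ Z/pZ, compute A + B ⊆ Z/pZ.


Work in Z/11Z: reduce every sum a + b modulo 11.
Enumerate all 9 pairs:
a = 1: 1+1=2, 1+4=5, 1+9=10
a = 2: 2+1=3, 2+4=6, 2+9=0
a = 5: 5+1=6, 5+4=9, 5+9=3
Distinct residues collected: {0, 2, 3, 5, 6, 9, 10}
|A + B| = 7 (out of 11 total residues).

A + B = {0, 2, 3, 5, 6, 9, 10}


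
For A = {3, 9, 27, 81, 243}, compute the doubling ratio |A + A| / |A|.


|A| = 5.
Compute A + A by enumerating all 25 pairs.
A + A = {6, 12, 18, 30, 36, 54, 84, 90, 108, 162, 246, 252, 270, 324, 486}, so |A + A| = 15.
K = |A + A| / |A| = 15/5 = 3/1 ≈ 3.0000.
Reference: AP of size 5 gives K = 9/5 ≈ 1.8000; a fully generic set of size 5 gives K ≈ 3.0000.

|A| = 5, |A + A| = 15, K = 15/5 = 3/1.


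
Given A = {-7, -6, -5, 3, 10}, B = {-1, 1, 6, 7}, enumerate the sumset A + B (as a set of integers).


A + B = {a + b : a ∈ A, b ∈ B}.
Enumerate all |A|·|B| = 5·4 = 20 pairs (a, b) and collect distinct sums.
a = -7: -7+-1=-8, -7+1=-6, -7+6=-1, -7+7=0
a = -6: -6+-1=-7, -6+1=-5, -6+6=0, -6+7=1
a = -5: -5+-1=-6, -5+1=-4, -5+6=1, -5+7=2
a = 3: 3+-1=2, 3+1=4, 3+6=9, 3+7=10
a = 10: 10+-1=9, 10+1=11, 10+6=16, 10+7=17
Collecting distinct sums: A + B = {-8, -7, -6, -5, -4, -1, 0, 1, 2, 4, 9, 10, 11, 16, 17}
|A + B| = 15

A + B = {-8, -7, -6, -5, -4, -1, 0, 1, 2, 4, 9, 10, 11, 16, 17}


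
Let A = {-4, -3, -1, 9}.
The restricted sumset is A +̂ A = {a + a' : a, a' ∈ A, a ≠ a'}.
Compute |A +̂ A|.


Restricted sumset: A +̂ A = {a + a' : a ∈ A, a' ∈ A, a ≠ a'}.
Equivalently, take A + A and drop any sum 2a that is achievable ONLY as a + a for a ∈ A (i.e. sums representable only with equal summands).
Enumerate pairs (a, a') with a < a' (symmetric, so each unordered pair gives one sum; this covers all a ≠ a'):
  -4 + -3 = -7
  -4 + -1 = -5
  -4 + 9 = 5
  -3 + -1 = -4
  -3 + 9 = 6
  -1 + 9 = 8
Collected distinct sums: {-7, -5, -4, 5, 6, 8}
|A +̂ A| = 6
(Reference bound: |A +̂ A| ≥ 2|A| - 3 for |A| ≥ 2, with |A| = 4 giving ≥ 5.)

|A +̂ A| = 6


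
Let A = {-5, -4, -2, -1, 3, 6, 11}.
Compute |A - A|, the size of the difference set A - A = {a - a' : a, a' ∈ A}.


A - A = {a - a' : a, a' ∈ A}; |A| = 7.
Bounds: 2|A|-1 ≤ |A - A| ≤ |A|² - |A| + 1, i.e. 13 ≤ |A - A| ≤ 43.
Note: 0 ∈ A - A always (from a - a). The set is symmetric: if d ∈ A - A then -d ∈ A - A.
Enumerate nonzero differences d = a - a' with a > a' (then include -d):
Positive differences: {1, 2, 3, 4, 5, 7, 8, 10, 11, 12, 13, 15, 16}
Full difference set: {0} ∪ (positive diffs) ∪ (negative diffs).
|A - A| = 1 + 2·13 = 27 (matches direct enumeration: 27).

|A - A| = 27


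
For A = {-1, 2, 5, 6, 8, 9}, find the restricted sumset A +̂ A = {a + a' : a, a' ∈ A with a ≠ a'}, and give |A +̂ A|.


Restricted sumset: A +̂ A = {a + a' : a ∈ A, a' ∈ A, a ≠ a'}.
Equivalently, take A + A and drop any sum 2a that is achievable ONLY as a + a for a ∈ A (i.e. sums representable only with equal summands).
Enumerate pairs (a, a') with a < a' (symmetric, so each unordered pair gives one sum; this covers all a ≠ a'):
  -1 + 2 = 1
  -1 + 5 = 4
  -1 + 6 = 5
  -1 + 8 = 7
  -1 + 9 = 8
  2 + 5 = 7
  2 + 6 = 8
  2 + 8 = 10
  2 + 9 = 11
  5 + 6 = 11
  5 + 8 = 13
  5 + 9 = 14
  6 + 8 = 14
  6 + 9 = 15
  8 + 9 = 17
Collected distinct sums: {1, 4, 5, 7, 8, 10, 11, 13, 14, 15, 17}
|A +̂ A| = 11
(Reference bound: |A +̂ A| ≥ 2|A| - 3 for |A| ≥ 2, with |A| = 6 giving ≥ 9.)

|A +̂ A| = 11


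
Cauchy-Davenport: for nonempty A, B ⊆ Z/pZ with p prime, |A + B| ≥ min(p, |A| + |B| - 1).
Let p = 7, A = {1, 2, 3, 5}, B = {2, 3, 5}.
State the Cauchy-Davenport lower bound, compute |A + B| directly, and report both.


Cauchy-Davenport: |A + B| ≥ min(p, |A| + |B| - 1) for A, B nonempty in Z/pZ.
|A| = 4, |B| = 3, p = 7.
CD lower bound = min(7, 4 + 3 - 1) = min(7, 6) = 6.
Compute A + B mod 7 directly:
a = 1: 1+2=3, 1+3=4, 1+5=6
a = 2: 2+2=4, 2+3=5, 2+5=0
a = 3: 3+2=5, 3+3=6, 3+5=1
a = 5: 5+2=0, 5+3=1, 5+5=3
A + B = {0, 1, 3, 4, 5, 6}, so |A + B| = 6.
Verify: 6 ≥ 6? Yes ✓.

CD lower bound = 6, actual |A + B| = 6.


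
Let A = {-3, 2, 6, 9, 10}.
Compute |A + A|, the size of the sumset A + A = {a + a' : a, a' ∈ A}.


A + A = {a + a' : a, a' ∈ A}; |A| = 5.
General bounds: 2|A| - 1 ≤ |A + A| ≤ |A|(|A|+1)/2, i.e. 9 ≤ |A + A| ≤ 15.
Lower bound 2|A|-1 is attained iff A is an arithmetic progression.
Enumerate sums a + a' for a ≤ a' (symmetric, so this suffices):
a = -3: -3+-3=-6, -3+2=-1, -3+6=3, -3+9=6, -3+10=7
a = 2: 2+2=4, 2+6=8, 2+9=11, 2+10=12
a = 6: 6+6=12, 6+9=15, 6+10=16
a = 9: 9+9=18, 9+10=19
a = 10: 10+10=20
Distinct sums: {-6, -1, 3, 4, 6, 7, 8, 11, 12, 15, 16, 18, 19, 20}
|A + A| = 14

|A + A| = 14


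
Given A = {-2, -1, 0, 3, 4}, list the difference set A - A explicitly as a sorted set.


A - A = {a - a' : a, a' ∈ A}.
Compute a - a' for each ordered pair (a, a'):
a = -2: -2--2=0, -2--1=-1, -2-0=-2, -2-3=-5, -2-4=-6
a = -1: -1--2=1, -1--1=0, -1-0=-1, -1-3=-4, -1-4=-5
a = 0: 0--2=2, 0--1=1, 0-0=0, 0-3=-3, 0-4=-4
a = 3: 3--2=5, 3--1=4, 3-0=3, 3-3=0, 3-4=-1
a = 4: 4--2=6, 4--1=5, 4-0=4, 4-3=1, 4-4=0
Collecting distinct values (and noting 0 appears from a-a):
A - A = {-6, -5, -4, -3, -2, -1, 0, 1, 2, 3, 4, 5, 6}
|A - A| = 13

A - A = {-6, -5, -4, -3, -2, -1, 0, 1, 2, 3, 4, 5, 6}


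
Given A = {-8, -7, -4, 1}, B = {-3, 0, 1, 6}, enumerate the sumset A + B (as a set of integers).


A + B = {a + b : a ∈ A, b ∈ B}.
Enumerate all |A|·|B| = 4·4 = 16 pairs (a, b) and collect distinct sums.
a = -8: -8+-3=-11, -8+0=-8, -8+1=-7, -8+6=-2
a = -7: -7+-3=-10, -7+0=-7, -7+1=-6, -7+6=-1
a = -4: -4+-3=-7, -4+0=-4, -4+1=-3, -4+6=2
a = 1: 1+-3=-2, 1+0=1, 1+1=2, 1+6=7
Collecting distinct sums: A + B = {-11, -10, -8, -7, -6, -4, -3, -2, -1, 1, 2, 7}
|A + B| = 12

A + B = {-11, -10, -8, -7, -6, -4, -3, -2, -1, 1, 2, 7}


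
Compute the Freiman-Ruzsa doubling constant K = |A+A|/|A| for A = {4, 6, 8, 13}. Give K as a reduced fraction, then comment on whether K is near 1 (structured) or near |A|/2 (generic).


|A| = 4.
Compute A + A by enumerating all 16 pairs.
A + A = {8, 10, 12, 14, 16, 17, 19, 21, 26}, so |A + A| = 9.
K = |A + A| / |A| = 9/4 (already in lowest terms) ≈ 2.2500.
Reference: AP of size 4 gives K = 7/4 ≈ 1.7500; a fully generic set of size 4 gives K ≈ 2.5000.

|A| = 4, |A + A| = 9, K = 9/4.


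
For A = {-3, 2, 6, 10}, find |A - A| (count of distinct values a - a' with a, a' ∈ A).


A - A = {a - a' : a, a' ∈ A}; |A| = 4.
Bounds: 2|A|-1 ≤ |A - A| ≤ |A|² - |A| + 1, i.e. 7 ≤ |A - A| ≤ 13.
Note: 0 ∈ A - A always (from a - a). The set is symmetric: if d ∈ A - A then -d ∈ A - A.
Enumerate nonzero differences d = a - a' with a > a' (then include -d):
Positive differences: {4, 5, 8, 9, 13}
Full difference set: {0} ∪ (positive diffs) ∪ (negative diffs).
|A - A| = 1 + 2·5 = 11 (matches direct enumeration: 11).

|A - A| = 11


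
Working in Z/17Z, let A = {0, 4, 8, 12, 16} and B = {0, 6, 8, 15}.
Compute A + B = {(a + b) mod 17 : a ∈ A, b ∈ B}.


Work in Z/17Z: reduce every sum a + b modulo 17.
Enumerate all 20 pairs:
a = 0: 0+0=0, 0+6=6, 0+8=8, 0+15=15
a = 4: 4+0=4, 4+6=10, 4+8=12, 4+15=2
a = 8: 8+0=8, 8+6=14, 8+8=16, 8+15=6
a = 12: 12+0=12, 12+6=1, 12+8=3, 12+15=10
a = 16: 16+0=16, 16+6=5, 16+8=7, 16+15=14
Distinct residues collected: {0, 1, 2, 3, 4, 5, 6, 7, 8, 10, 12, 14, 15, 16}
|A + B| = 14 (out of 17 total residues).

A + B = {0, 1, 2, 3, 4, 5, 6, 7, 8, 10, 12, 14, 15, 16}


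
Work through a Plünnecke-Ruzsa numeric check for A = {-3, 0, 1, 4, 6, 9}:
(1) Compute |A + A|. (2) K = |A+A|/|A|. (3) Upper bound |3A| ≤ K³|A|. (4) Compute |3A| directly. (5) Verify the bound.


|A| = 6.
Step 1: Compute A + A by enumerating all 36 pairs.
A + A = {-6, -3, -2, 0, 1, 2, 3, 4, 5, 6, 7, 8, 9, 10, 12, 13, 15, 18}, so |A + A| = 18.
Step 2: Doubling constant K = |A + A|/|A| = 18/6 = 18/6 ≈ 3.0000.
Step 3: Plünnecke-Ruzsa gives |3A| ≤ K³·|A| = (3.0000)³ · 6 ≈ 162.0000.
Step 4: Compute 3A = A + A + A directly by enumerating all triples (a,b,c) ∈ A³; |3A| = 30.
Step 5: Check 30 ≤ 162.0000? Yes ✓.

K = 18/6, Plünnecke-Ruzsa bound K³|A| ≈ 162.0000, |3A| = 30, inequality holds.


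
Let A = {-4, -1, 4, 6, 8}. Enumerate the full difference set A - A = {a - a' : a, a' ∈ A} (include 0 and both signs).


A - A = {a - a' : a, a' ∈ A}.
Compute a - a' for each ordered pair (a, a'):
a = -4: -4--4=0, -4--1=-3, -4-4=-8, -4-6=-10, -4-8=-12
a = -1: -1--4=3, -1--1=0, -1-4=-5, -1-6=-7, -1-8=-9
a = 4: 4--4=8, 4--1=5, 4-4=0, 4-6=-2, 4-8=-4
a = 6: 6--4=10, 6--1=7, 6-4=2, 6-6=0, 6-8=-2
a = 8: 8--4=12, 8--1=9, 8-4=4, 8-6=2, 8-8=0
Collecting distinct values (and noting 0 appears from a-a):
A - A = {-12, -10, -9, -8, -7, -5, -4, -3, -2, 0, 2, 3, 4, 5, 7, 8, 9, 10, 12}
|A - A| = 19

A - A = {-12, -10, -9, -8, -7, -5, -4, -3, -2, 0, 2, 3, 4, 5, 7, 8, 9, 10, 12}


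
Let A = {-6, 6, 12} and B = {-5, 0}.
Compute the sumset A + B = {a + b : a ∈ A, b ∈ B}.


A + B = {a + b : a ∈ A, b ∈ B}.
Enumerate all |A|·|B| = 3·2 = 6 pairs (a, b) and collect distinct sums.
a = -6: -6+-5=-11, -6+0=-6
a = 6: 6+-5=1, 6+0=6
a = 12: 12+-5=7, 12+0=12
Collecting distinct sums: A + B = {-11, -6, 1, 6, 7, 12}
|A + B| = 6

A + B = {-11, -6, 1, 6, 7, 12}


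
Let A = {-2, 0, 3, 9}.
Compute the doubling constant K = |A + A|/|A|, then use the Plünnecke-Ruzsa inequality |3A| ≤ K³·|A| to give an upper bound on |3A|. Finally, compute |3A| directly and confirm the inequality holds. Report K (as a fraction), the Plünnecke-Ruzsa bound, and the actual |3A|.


|A| = 4.
Step 1: Compute A + A by enumerating all 16 pairs.
A + A = {-4, -2, 0, 1, 3, 6, 7, 9, 12, 18}, so |A + A| = 10.
Step 2: Doubling constant K = |A + A|/|A| = 10/4 = 10/4 ≈ 2.5000.
Step 3: Plünnecke-Ruzsa gives |3A| ≤ K³·|A| = (2.5000)³ · 4 ≈ 62.5000.
Step 4: Compute 3A = A + A + A directly by enumerating all triples (a,b,c) ∈ A³; |3A| = 19.
Step 5: Check 19 ≤ 62.5000? Yes ✓.

K = 10/4, Plünnecke-Ruzsa bound K³|A| ≈ 62.5000, |3A| = 19, inequality holds.


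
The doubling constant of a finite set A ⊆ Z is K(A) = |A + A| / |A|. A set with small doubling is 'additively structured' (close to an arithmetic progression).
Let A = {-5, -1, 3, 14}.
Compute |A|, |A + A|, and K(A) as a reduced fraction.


|A| = 4.
Compute A + A by enumerating all 16 pairs.
A + A = {-10, -6, -2, 2, 6, 9, 13, 17, 28}, so |A + A| = 9.
K = |A + A| / |A| = 9/4 (already in lowest terms) ≈ 2.2500.
Reference: AP of size 4 gives K = 7/4 ≈ 1.7500; a fully generic set of size 4 gives K ≈ 2.5000.

|A| = 4, |A + A| = 9, K = 9/4.


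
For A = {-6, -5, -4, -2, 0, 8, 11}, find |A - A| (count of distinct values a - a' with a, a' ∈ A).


A - A = {a - a' : a, a' ∈ A}; |A| = 7.
Bounds: 2|A|-1 ≤ |A - A| ≤ |A|² - |A| + 1, i.e. 13 ≤ |A - A| ≤ 43.
Note: 0 ∈ A - A always (from a - a). The set is symmetric: if d ∈ A - A then -d ∈ A - A.
Enumerate nonzero differences d = a - a' with a > a' (then include -d):
Positive differences: {1, 2, 3, 4, 5, 6, 8, 10, 11, 12, 13, 14, 15, 16, 17}
Full difference set: {0} ∪ (positive diffs) ∪ (negative diffs).
|A - A| = 1 + 2·15 = 31 (matches direct enumeration: 31).

|A - A| = 31


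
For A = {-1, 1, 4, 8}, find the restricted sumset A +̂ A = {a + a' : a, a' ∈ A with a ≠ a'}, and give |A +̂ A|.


Restricted sumset: A +̂ A = {a + a' : a ∈ A, a' ∈ A, a ≠ a'}.
Equivalently, take A + A and drop any sum 2a that is achievable ONLY as a + a for a ∈ A (i.e. sums representable only with equal summands).
Enumerate pairs (a, a') with a < a' (symmetric, so each unordered pair gives one sum; this covers all a ≠ a'):
  -1 + 1 = 0
  -1 + 4 = 3
  -1 + 8 = 7
  1 + 4 = 5
  1 + 8 = 9
  4 + 8 = 12
Collected distinct sums: {0, 3, 5, 7, 9, 12}
|A +̂ A| = 6
(Reference bound: |A +̂ A| ≥ 2|A| - 3 for |A| ≥ 2, with |A| = 4 giving ≥ 5.)

|A +̂ A| = 6


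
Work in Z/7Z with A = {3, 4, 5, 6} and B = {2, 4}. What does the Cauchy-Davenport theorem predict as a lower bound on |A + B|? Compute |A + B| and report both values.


Cauchy-Davenport: |A + B| ≥ min(p, |A| + |B| - 1) for A, B nonempty in Z/pZ.
|A| = 4, |B| = 2, p = 7.
CD lower bound = min(7, 4 + 2 - 1) = min(7, 5) = 5.
Compute A + B mod 7 directly:
a = 3: 3+2=5, 3+4=0
a = 4: 4+2=6, 4+4=1
a = 5: 5+2=0, 5+4=2
a = 6: 6+2=1, 6+4=3
A + B = {0, 1, 2, 3, 5, 6}, so |A + B| = 6.
Verify: 6 ≥ 5? Yes ✓.

CD lower bound = 5, actual |A + B| = 6.


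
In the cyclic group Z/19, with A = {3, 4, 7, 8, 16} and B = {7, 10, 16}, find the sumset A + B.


Work in Z/19Z: reduce every sum a + b modulo 19.
Enumerate all 15 pairs:
a = 3: 3+7=10, 3+10=13, 3+16=0
a = 4: 4+7=11, 4+10=14, 4+16=1
a = 7: 7+7=14, 7+10=17, 7+16=4
a = 8: 8+7=15, 8+10=18, 8+16=5
a = 16: 16+7=4, 16+10=7, 16+16=13
Distinct residues collected: {0, 1, 4, 5, 7, 10, 11, 13, 14, 15, 17, 18}
|A + B| = 12 (out of 19 total residues).

A + B = {0, 1, 4, 5, 7, 10, 11, 13, 14, 15, 17, 18}


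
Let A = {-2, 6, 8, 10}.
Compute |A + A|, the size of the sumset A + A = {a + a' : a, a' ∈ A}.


A + A = {a + a' : a, a' ∈ A}; |A| = 4.
General bounds: 2|A| - 1 ≤ |A + A| ≤ |A|(|A|+1)/2, i.e. 7 ≤ |A + A| ≤ 10.
Lower bound 2|A|-1 is attained iff A is an arithmetic progression.
Enumerate sums a + a' for a ≤ a' (symmetric, so this suffices):
a = -2: -2+-2=-4, -2+6=4, -2+8=6, -2+10=8
a = 6: 6+6=12, 6+8=14, 6+10=16
a = 8: 8+8=16, 8+10=18
a = 10: 10+10=20
Distinct sums: {-4, 4, 6, 8, 12, 14, 16, 18, 20}
|A + A| = 9

|A + A| = 9


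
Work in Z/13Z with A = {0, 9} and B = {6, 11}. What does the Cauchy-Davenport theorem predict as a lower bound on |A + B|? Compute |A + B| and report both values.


Cauchy-Davenport: |A + B| ≥ min(p, |A| + |B| - 1) for A, B nonempty in Z/pZ.
|A| = 2, |B| = 2, p = 13.
CD lower bound = min(13, 2 + 2 - 1) = min(13, 3) = 3.
Compute A + B mod 13 directly:
a = 0: 0+6=6, 0+11=11
a = 9: 9+6=2, 9+11=7
A + B = {2, 6, 7, 11}, so |A + B| = 4.
Verify: 4 ≥ 3? Yes ✓.

CD lower bound = 3, actual |A + B| = 4.


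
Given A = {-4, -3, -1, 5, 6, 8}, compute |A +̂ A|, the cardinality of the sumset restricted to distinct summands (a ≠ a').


Restricted sumset: A +̂ A = {a + a' : a ∈ A, a' ∈ A, a ≠ a'}.
Equivalently, take A + A and drop any sum 2a that is achievable ONLY as a + a for a ∈ A (i.e. sums representable only with equal summands).
Enumerate pairs (a, a') with a < a' (symmetric, so each unordered pair gives one sum; this covers all a ≠ a'):
  -4 + -3 = -7
  -4 + -1 = -5
  -4 + 5 = 1
  -4 + 6 = 2
  -4 + 8 = 4
  -3 + -1 = -4
  -3 + 5 = 2
  -3 + 6 = 3
  -3 + 8 = 5
  -1 + 5 = 4
  -1 + 6 = 5
  -1 + 8 = 7
  5 + 6 = 11
  5 + 8 = 13
  6 + 8 = 14
Collected distinct sums: {-7, -5, -4, 1, 2, 3, 4, 5, 7, 11, 13, 14}
|A +̂ A| = 12
(Reference bound: |A +̂ A| ≥ 2|A| - 3 for |A| ≥ 2, with |A| = 6 giving ≥ 9.)

|A +̂ A| = 12


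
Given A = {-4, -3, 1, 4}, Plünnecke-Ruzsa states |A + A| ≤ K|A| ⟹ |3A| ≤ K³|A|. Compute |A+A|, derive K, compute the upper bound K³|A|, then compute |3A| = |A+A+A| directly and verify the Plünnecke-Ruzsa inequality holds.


|A| = 4.
Step 1: Compute A + A by enumerating all 16 pairs.
A + A = {-8, -7, -6, -3, -2, 0, 1, 2, 5, 8}, so |A + A| = 10.
Step 2: Doubling constant K = |A + A|/|A| = 10/4 = 10/4 ≈ 2.5000.
Step 3: Plünnecke-Ruzsa gives |3A| ≤ K³·|A| = (2.5000)³ · 4 ≈ 62.5000.
Step 4: Compute 3A = A + A + A directly by enumerating all triples (a,b,c) ∈ A³; |3A| = 19.
Step 5: Check 19 ≤ 62.5000? Yes ✓.

K = 10/4, Plünnecke-Ruzsa bound K³|A| ≈ 62.5000, |3A| = 19, inequality holds.


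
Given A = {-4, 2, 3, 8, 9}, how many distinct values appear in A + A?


A + A = {a + a' : a, a' ∈ A}; |A| = 5.
General bounds: 2|A| - 1 ≤ |A + A| ≤ |A|(|A|+1)/2, i.e. 9 ≤ |A + A| ≤ 15.
Lower bound 2|A|-1 is attained iff A is an arithmetic progression.
Enumerate sums a + a' for a ≤ a' (symmetric, so this suffices):
a = -4: -4+-4=-8, -4+2=-2, -4+3=-1, -4+8=4, -4+9=5
a = 2: 2+2=4, 2+3=5, 2+8=10, 2+9=11
a = 3: 3+3=6, 3+8=11, 3+9=12
a = 8: 8+8=16, 8+9=17
a = 9: 9+9=18
Distinct sums: {-8, -2, -1, 4, 5, 6, 10, 11, 12, 16, 17, 18}
|A + A| = 12

|A + A| = 12


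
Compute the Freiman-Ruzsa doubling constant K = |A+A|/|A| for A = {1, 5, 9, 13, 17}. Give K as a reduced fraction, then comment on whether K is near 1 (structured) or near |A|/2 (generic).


|A| = 5.
Compute A + A by enumerating all 25 pairs.
A + A = {2, 6, 10, 14, 18, 22, 26, 30, 34}, so |A + A| = 9.
K = |A + A| / |A| = 9/5 (already in lowest terms) ≈ 1.8000.
Reference: AP of size 5 gives K = 9/5 ≈ 1.8000; a fully generic set of size 5 gives K ≈ 3.0000.

|A| = 5, |A + A| = 9, K = 9/5.


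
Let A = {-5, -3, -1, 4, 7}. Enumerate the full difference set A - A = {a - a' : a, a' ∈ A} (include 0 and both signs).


A - A = {a - a' : a, a' ∈ A}.
Compute a - a' for each ordered pair (a, a'):
a = -5: -5--5=0, -5--3=-2, -5--1=-4, -5-4=-9, -5-7=-12
a = -3: -3--5=2, -3--3=0, -3--1=-2, -3-4=-7, -3-7=-10
a = -1: -1--5=4, -1--3=2, -1--1=0, -1-4=-5, -1-7=-8
a = 4: 4--5=9, 4--3=7, 4--1=5, 4-4=0, 4-7=-3
a = 7: 7--5=12, 7--3=10, 7--1=8, 7-4=3, 7-7=0
Collecting distinct values (and noting 0 appears from a-a):
A - A = {-12, -10, -9, -8, -7, -5, -4, -3, -2, 0, 2, 3, 4, 5, 7, 8, 9, 10, 12}
|A - A| = 19

A - A = {-12, -10, -9, -8, -7, -5, -4, -3, -2, 0, 2, 3, 4, 5, 7, 8, 9, 10, 12}


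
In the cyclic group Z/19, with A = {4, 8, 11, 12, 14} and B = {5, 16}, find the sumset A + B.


Work in Z/19Z: reduce every sum a + b modulo 19.
Enumerate all 10 pairs:
a = 4: 4+5=9, 4+16=1
a = 8: 8+5=13, 8+16=5
a = 11: 11+5=16, 11+16=8
a = 12: 12+5=17, 12+16=9
a = 14: 14+5=0, 14+16=11
Distinct residues collected: {0, 1, 5, 8, 9, 11, 13, 16, 17}
|A + B| = 9 (out of 19 total residues).

A + B = {0, 1, 5, 8, 9, 11, 13, 16, 17}


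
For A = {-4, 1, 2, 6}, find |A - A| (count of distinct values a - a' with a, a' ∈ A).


A - A = {a - a' : a, a' ∈ A}; |A| = 4.
Bounds: 2|A|-1 ≤ |A - A| ≤ |A|² - |A| + 1, i.e. 7 ≤ |A - A| ≤ 13.
Note: 0 ∈ A - A always (from a - a). The set is symmetric: if d ∈ A - A then -d ∈ A - A.
Enumerate nonzero differences d = a - a' with a > a' (then include -d):
Positive differences: {1, 4, 5, 6, 10}
Full difference set: {0} ∪ (positive diffs) ∪ (negative diffs).
|A - A| = 1 + 2·5 = 11 (matches direct enumeration: 11).

|A - A| = 11


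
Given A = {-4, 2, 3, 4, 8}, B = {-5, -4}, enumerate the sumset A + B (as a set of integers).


A + B = {a + b : a ∈ A, b ∈ B}.
Enumerate all |A|·|B| = 5·2 = 10 pairs (a, b) and collect distinct sums.
a = -4: -4+-5=-9, -4+-4=-8
a = 2: 2+-5=-3, 2+-4=-2
a = 3: 3+-5=-2, 3+-4=-1
a = 4: 4+-5=-1, 4+-4=0
a = 8: 8+-5=3, 8+-4=4
Collecting distinct sums: A + B = {-9, -8, -3, -2, -1, 0, 3, 4}
|A + B| = 8

A + B = {-9, -8, -3, -2, -1, 0, 3, 4}


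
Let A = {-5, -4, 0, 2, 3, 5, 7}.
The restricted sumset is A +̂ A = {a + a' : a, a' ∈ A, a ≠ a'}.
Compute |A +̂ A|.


Restricted sumset: A +̂ A = {a + a' : a ∈ A, a' ∈ A, a ≠ a'}.
Equivalently, take A + A and drop any sum 2a that is achievable ONLY as a + a for a ∈ A (i.e. sums representable only with equal summands).
Enumerate pairs (a, a') with a < a' (symmetric, so each unordered pair gives one sum; this covers all a ≠ a'):
  -5 + -4 = -9
  -5 + 0 = -5
  -5 + 2 = -3
  -5 + 3 = -2
  -5 + 5 = 0
  -5 + 7 = 2
  -4 + 0 = -4
  -4 + 2 = -2
  -4 + 3 = -1
  -4 + 5 = 1
  -4 + 7 = 3
  0 + 2 = 2
  0 + 3 = 3
  0 + 5 = 5
  0 + 7 = 7
  2 + 3 = 5
  2 + 5 = 7
  2 + 7 = 9
  3 + 5 = 8
  3 + 7 = 10
  5 + 7 = 12
Collected distinct sums: {-9, -5, -4, -3, -2, -1, 0, 1, 2, 3, 5, 7, 8, 9, 10, 12}
|A +̂ A| = 16
(Reference bound: |A +̂ A| ≥ 2|A| - 3 for |A| ≥ 2, with |A| = 7 giving ≥ 11.)

|A +̂ A| = 16


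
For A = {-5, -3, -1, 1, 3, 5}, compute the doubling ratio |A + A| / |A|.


|A| = 6.
Compute A + A by enumerating all 36 pairs.
A + A = {-10, -8, -6, -4, -2, 0, 2, 4, 6, 8, 10}, so |A + A| = 11.
K = |A + A| / |A| = 11/6 (already in lowest terms) ≈ 1.8333.
Reference: AP of size 6 gives K = 11/6 ≈ 1.8333; a fully generic set of size 6 gives K ≈ 3.5000.

|A| = 6, |A + A| = 11, K = 11/6.


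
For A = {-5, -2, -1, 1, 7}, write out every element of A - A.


A - A = {a - a' : a, a' ∈ A}.
Compute a - a' for each ordered pair (a, a'):
a = -5: -5--5=0, -5--2=-3, -5--1=-4, -5-1=-6, -5-7=-12
a = -2: -2--5=3, -2--2=0, -2--1=-1, -2-1=-3, -2-7=-9
a = -1: -1--5=4, -1--2=1, -1--1=0, -1-1=-2, -1-7=-8
a = 1: 1--5=6, 1--2=3, 1--1=2, 1-1=0, 1-7=-6
a = 7: 7--5=12, 7--2=9, 7--1=8, 7-1=6, 7-7=0
Collecting distinct values (and noting 0 appears from a-a):
A - A = {-12, -9, -8, -6, -4, -3, -2, -1, 0, 1, 2, 3, 4, 6, 8, 9, 12}
|A - A| = 17

A - A = {-12, -9, -8, -6, -4, -3, -2, -1, 0, 1, 2, 3, 4, 6, 8, 9, 12}


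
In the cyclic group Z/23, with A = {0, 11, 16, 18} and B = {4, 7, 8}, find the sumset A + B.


Work in Z/23Z: reduce every sum a + b modulo 23.
Enumerate all 12 pairs:
a = 0: 0+4=4, 0+7=7, 0+8=8
a = 11: 11+4=15, 11+7=18, 11+8=19
a = 16: 16+4=20, 16+7=0, 16+8=1
a = 18: 18+4=22, 18+7=2, 18+8=3
Distinct residues collected: {0, 1, 2, 3, 4, 7, 8, 15, 18, 19, 20, 22}
|A + B| = 12 (out of 23 total residues).

A + B = {0, 1, 2, 3, 4, 7, 8, 15, 18, 19, 20, 22}


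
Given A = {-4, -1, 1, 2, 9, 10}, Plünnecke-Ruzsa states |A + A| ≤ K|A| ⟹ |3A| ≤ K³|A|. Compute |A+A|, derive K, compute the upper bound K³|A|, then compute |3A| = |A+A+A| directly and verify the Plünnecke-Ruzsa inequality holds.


|A| = 6.
Step 1: Compute A + A by enumerating all 36 pairs.
A + A = {-8, -5, -3, -2, 0, 1, 2, 3, 4, 5, 6, 8, 9, 10, 11, 12, 18, 19, 20}, so |A + A| = 19.
Step 2: Doubling constant K = |A + A|/|A| = 19/6 = 19/6 ≈ 3.1667.
Step 3: Plünnecke-Ruzsa gives |3A| ≤ K³·|A| = (3.1667)³ · 6 ≈ 190.5278.
Step 4: Compute 3A = A + A + A directly by enumerating all triples (a,b,c) ∈ A³; |3A| = 35.
Step 5: Check 35 ≤ 190.5278? Yes ✓.

K = 19/6, Plünnecke-Ruzsa bound K³|A| ≈ 190.5278, |3A| = 35, inequality holds.


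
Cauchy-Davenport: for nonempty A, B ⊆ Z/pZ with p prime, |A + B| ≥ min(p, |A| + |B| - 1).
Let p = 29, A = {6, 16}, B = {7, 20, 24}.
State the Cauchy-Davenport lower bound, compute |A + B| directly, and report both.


Cauchy-Davenport: |A + B| ≥ min(p, |A| + |B| - 1) for A, B nonempty in Z/pZ.
|A| = 2, |B| = 3, p = 29.
CD lower bound = min(29, 2 + 3 - 1) = min(29, 4) = 4.
Compute A + B mod 29 directly:
a = 6: 6+7=13, 6+20=26, 6+24=1
a = 16: 16+7=23, 16+20=7, 16+24=11
A + B = {1, 7, 11, 13, 23, 26}, so |A + B| = 6.
Verify: 6 ≥ 4? Yes ✓.

CD lower bound = 4, actual |A + B| = 6.


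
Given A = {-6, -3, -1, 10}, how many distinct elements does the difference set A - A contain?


A - A = {a - a' : a, a' ∈ A}; |A| = 4.
Bounds: 2|A|-1 ≤ |A - A| ≤ |A|² - |A| + 1, i.e. 7 ≤ |A - A| ≤ 13.
Note: 0 ∈ A - A always (from a - a). The set is symmetric: if d ∈ A - A then -d ∈ A - A.
Enumerate nonzero differences d = a - a' with a > a' (then include -d):
Positive differences: {2, 3, 5, 11, 13, 16}
Full difference set: {0} ∪ (positive diffs) ∪ (negative diffs).
|A - A| = 1 + 2·6 = 13 (matches direct enumeration: 13).

|A - A| = 13


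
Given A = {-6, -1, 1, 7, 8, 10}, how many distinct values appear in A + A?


A + A = {a + a' : a, a' ∈ A}; |A| = 6.
General bounds: 2|A| - 1 ≤ |A + A| ≤ |A|(|A|+1)/2, i.e. 11 ≤ |A + A| ≤ 21.
Lower bound 2|A|-1 is attained iff A is an arithmetic progression.
Enumerate sums a + a' for a ≤ a' (symmetric, so this suffices):
a = -6: -6+-6=-12, -6+-1=-7, -6+1=-5, -6+7=1, -6+8=2, -6+10=4
a = -1: -1+-1=-2, -1+1=0, -1+7=6, -1+8=7, -1+10=9
a = 1: 1+1=2, 1+7=8, 1+8=9, 1+10=11
a = 7: 7+7=14, 7+8=15, 7+10=17
a = 8: 8+8=16, 8+10=18
a = 10: 10+10=20
Distinct sums: {-12, -7, -5, -2, 0, 1, 2, 4, 6, 7, 8, 9, 11, 14, 15, 16, 17, 18, 20}
|A + A| = 19

|A + A| = 19


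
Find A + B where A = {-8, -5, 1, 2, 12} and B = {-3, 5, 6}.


A + B = {a + b : a ∈ A, b ∈ B}.
Enumerate all |A|·|B| = 5·3 = 15 pairs (a, b) and collect distinct sums.
a = -8: -8+-3=-11, -8+5=-3, -8+6=-2
a = -5: -5+-3=-8, -5+5=0, -5+6=1
a = 1: 1+-3=-2, 1+5=6, 1+6=7
a = 2: 2+-3=-1, 2+5=7, 2+6=8
a = 12: 12+-3=9, 12+5=17, 12+6=18
Collecting distinct sums: A + B = {-11, -8, -3, -2, -1, 0, 1, 6, 7, 8, 9, 17, 18}
|A + B| = 13

A + B = {-11, -8, -3, -2, -1, 0, 1, 6, 7, 8, 9, 17, 18}


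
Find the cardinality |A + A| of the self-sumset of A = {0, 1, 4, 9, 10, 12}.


A + A = {a + a' : a, a' ∈ A}; |A| = 6.
General bounds: 2|A| - 1 ≤ |A + A| ≤ |A|(|A|+1)/2, i.e. 11 ≤ |A + A| ≤ 21.
Lower bound 2|A|-1 is attained iff A is an arithmetic progression.
Enumerate sums a + a' for a ≤ a' (symmetric, so this suffices):
a = 0: 0+0=0, 0+1=1, 0+4=4, 0+9=9, 0+10=10, 0+12=12
a = 1: 1+1=2, 1+4=5, 1+9=10, 1+10=11, 1+12=13
a = 4: 4+4=8, 4+9=13, 4+10=14, 4+12=16
a = 9: 9+9=18, 9+10=19, 9+12=21
a = 10: 10+10=20, 10+12=22
a = 12: 12+12=24
Distinct sums: {0, 1, 2, 4, 5, 8, 9, 10, 11, 12, 13, 14, 16, 18, 19, 20, 21, 22, 24}
|A + A| = 19

|A + A| = 19


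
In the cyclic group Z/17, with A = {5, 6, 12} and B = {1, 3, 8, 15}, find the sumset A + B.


Work in Z/17Z: reduce every sum a + b modulo 17.
Enumerate all 12 pairs:
a = 5: 5+1=6, 5+3=8, 5+8=13, 5+15=3
a = 6: 6+1=7, 6+3=9, 6+8=14, 6+15=4
a = 12: 12+1=13, 12+3=15, 12+8=3, 12+15=10
Distinct residues collected: {3, 4, 6, 7, 8, 9, 10, 13, 14, 15}
|A + B| = 10 (out of 17 total residues).

A + B = {3, 4, 6, 7, 8, 9, 10, 13, 14, 15}


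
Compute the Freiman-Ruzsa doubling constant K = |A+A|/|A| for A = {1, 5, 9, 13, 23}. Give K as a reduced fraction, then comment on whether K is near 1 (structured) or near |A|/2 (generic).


|A| = 5.
Compute A + A by enumerating all 25 pairs.
A + A = {2, 6, 10, 14, 18, 22, 24, 26, 28, 32, 36, 46}, so |A + A| = 12.
K = |A + A| / |A| = 12/5 (already in lowest terms) ≈ 2.4000.
Reference: AP of size 5 gives K = 9/5 ≈ 1.8000; a fully generic set of size 5 gives K ≈ 3.0000.

|A| = 5, |A + A| = 12, K = 12/5.


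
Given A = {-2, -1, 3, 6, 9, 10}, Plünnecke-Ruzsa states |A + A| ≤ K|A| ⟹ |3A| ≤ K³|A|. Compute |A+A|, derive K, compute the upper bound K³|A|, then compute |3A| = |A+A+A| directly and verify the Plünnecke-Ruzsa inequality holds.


|A| = 6.
Step 1: Compute A + A by enumerating all 36 pairs.
A + A = {-4, -3, -2, 1, 2, 4, 5, 6, 7, 8, 9, 12, 13, 15, 16, 18, 19, 20}, so |A + A| = 18.
Step 2: Doubling constant K = |A + A|/|A| = 18/6 = 18/6 ≈ 3.0000.
Step 3: Plünnecke-Ruzsa gives |3A| ≤ K³·|A| = (3.0000)³ · 6 ≈ 162.0000.
Step 4: Compute 3A = A + A + A directly by enumerating all triples (a,b,c) ∈ A³; |3A| = 35.
Step 5: Check 35 ≤ 162.0000? Yes ✓.

K = 18/6, Plünnecke-Ruzsa bound K³|A| ≈ 162.0000, |3A| = 35, inequality holds.


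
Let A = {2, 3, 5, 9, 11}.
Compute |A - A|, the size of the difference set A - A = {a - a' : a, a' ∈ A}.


A - A = {a - a' : a, a' ∈ A}; |A| = 5.
Bounds: 2|A|-1 ≤ |A - A| ≤ |A|² - |A| + 1, i.e. 9 ≤ |A - A| ≤ 21.
Note: 0 ∈ A - A always (from a - a). The set is symmetric: if d ∈ A - A then -d ∈ A - A.
Enumerate nonzero differences d = a - a' with a > a' (then include -d):
Positive differences: {1, 2, 3, 4, 6, 7, 8, 9}
Full difference set: {0} ∪ (positive diffs) ∪ (negative diffs).
|A - A| = 1 + 2·8 = 17 (matches direct enumeration: 17).

|A - A| = 17


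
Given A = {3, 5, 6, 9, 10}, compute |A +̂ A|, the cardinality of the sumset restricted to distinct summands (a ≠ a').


Restricted sumset: A +̂ A = {a + a' : a ∈ A, a' ∈ A, a ≠ a'}.
Equivalently, take A + A and drop any sum 2a that is achievable ONLY as a + a for a ∈ A (i.e. sums representable only with equal summands).
Enumerate pairs (a, a') with a < a' (symmetric, so each unordered pair gives one sum; this covers all a ≠ a'):
  3 + 5 = 8
  3 + 6 = 9
  3 + 9 = 12
  3 + 10 = 13
  5 + 6 = 11
  5 + 9 = 14
  5 + 10 = 15
  6 + 9 = 15
  6 + 10 = 16
  9 + 10 = 19
Collected distinct sums: {8, 9, 11, 12, 13, 14, 15, 16, 19}
|A +̂ A| = 9
(Reference bound: |A +̂ A| ≥ 2|A| - 3 for |A| ≥ 2, with |A| = 5 giving ≥ 7.)

|A +̂ A| = 9


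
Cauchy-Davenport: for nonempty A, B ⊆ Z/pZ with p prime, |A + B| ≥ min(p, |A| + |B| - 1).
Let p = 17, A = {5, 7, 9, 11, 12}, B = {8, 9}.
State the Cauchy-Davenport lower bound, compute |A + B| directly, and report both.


Cauchy-Davenport: |A + B| ≥ min(p, |A| + |B| - 1) for A, B nonempty in Z/pZ.
|A| = 5, |B| = 2, p = 17.
CD lower bound = min(17, 5 + 2 - 1) = min(17, 6) = 6.
Compute A + B mod 17 directly:
a = 5: 5+8=13, 5+9=14
a = 7: 7+8=15, 7+9=16
a = 9: 9+8=0, 9+9=1
a = 11: 11+8=2, 11+9=3
a = 12: 12+8=3, 12+9=4
A + B = {0, 1, 2, 3, 4, 13, 14, 15, 16}, so |A + B| = 9.
Verify: 9 ≥ 6? Yes ✓.

CD lower bound = 6, actual |A + B| = 9.


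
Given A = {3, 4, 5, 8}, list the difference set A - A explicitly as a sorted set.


A - A = {a - a' : a, a' ∈ A}.
Compute a - a' for each ordered pair (a, a'):
a = 3: 3-3=0, 3-4=-1, 3-5=-2, 3-8=-5
a = 4: 4-3=1, 4-4=0, 4-5=-1, 4-8=-4
a = 5: 5-3=2, 5-4=1, 5-5=0, 5-8=-3
a = 8: 8-3=5, 8-4=4, 8-5=3, 8-8=0
Collecting distinct values (and noting 0 appears from a-a):
A - A = {-5, -4, -3, -2, -1, 0, 1, 2, 3, 4, 5}
|A - A| = 11

A - A = {-5, -4, -3, -2, -1, 0, 1, 2, 3, 4, 5}


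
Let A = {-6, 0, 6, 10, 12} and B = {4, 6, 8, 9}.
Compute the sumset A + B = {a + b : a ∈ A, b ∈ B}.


A + B = {a + b : a ∈ A, b ∈ B}.
Enumerate all |A|·|B| = 5·4 = 20 pairs (a, b) and collect distinct sums.
a = -6: -6+4=-2, -6+6=0, -6+8=2, -6+9=3
a = 0: 0+4=4, 0+6=6, 0+8=8, 0+9=9
a = 6: 6+4=10, 6+6=12, 6+8=14, 6+9=15
a = 10: 10+4=14, 10+6=16, 10+8=18, 10+9=19
a = 12: 12+4=16, 12+6=18, 12+8=20, 12+9=21
Collecting distinct sums: A + B = {-2, 0, 2, 3, 4, 6, 8, 9, 10, 12, 14, 15, 16, 18, 19, 20, 21}
|A + B| = 17

A + B = {-2, 0, 2, 3, 4, 6, 8, 9, 10, 12, 14, 15, 16, 18, 19, 20, 21}


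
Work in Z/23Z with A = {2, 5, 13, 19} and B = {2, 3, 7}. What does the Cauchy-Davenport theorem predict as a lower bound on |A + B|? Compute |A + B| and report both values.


Cauchy-Davenport: |A + B| ≥ min(p, |A| + |B| - 1) for A, B nonempty in Z/pZ.
|A| = 4, |B| = 3, p = 23.
CD lower bound = min(23, 4 + 3 - 1) = min(23, 6) = 6.
Compute A + B mod 23 directly:
a = 2: 2+2=4, 2+3=5, 2+7=9
a = 5: 5+2=7, 5+3=8, 5+7=12
a = 13: 13+2=15, 13+3=16, 13+7=20
a = 19: 19+2=21, 19+3=22, 19+7=3
A + B = {3, 4, 5, 7, 8, 9, 12, 15, 16, 20, 21, 22}, so |A + B| = 12.
Verify: 12 ≥ 6? Yes ✓.

CD lower bound = 6, actual |A + B| = 12.


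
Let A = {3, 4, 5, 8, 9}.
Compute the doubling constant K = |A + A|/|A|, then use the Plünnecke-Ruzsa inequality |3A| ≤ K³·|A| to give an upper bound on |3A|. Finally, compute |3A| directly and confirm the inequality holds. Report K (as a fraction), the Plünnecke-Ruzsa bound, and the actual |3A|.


|A| = 5.
Step 1: Compute A + A by enumerating all 25 pairs.
A + A = {6, 7, 8, 9, 10, 11, 12, 13, 14, 16, 17, 18}, so |A + A| = 12.
Step 2: Doubling constant K = |A + A|/|A| = 12/5 = 12/5 ≈ 2.4000.
Step 3: Plünnecke-Ruzsa gives |3A| ≤ K³·|A| = (2.4000)³ · 5 ≈ 69.1200.
Step 4: Compute 3A = A + A + A directly by enumerating all triples (a,b,c) ∈ A³; |3A| = 19.
Step 5: Check 19 ≤ 69.1200? Yes ✓.

K = 12/5, Plünnecke-Ruzsa bound K³|A| ≈ 69.1200, |3A| = 19, inequality holds.


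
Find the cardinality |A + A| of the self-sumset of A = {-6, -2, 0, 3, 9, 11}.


A + A = {a + a' : a, a' ∈ A}; |A| = 6.
General bounds: 2|A| - 1 ≤ |A + A| ≤ |A|(|A|+1)/2, i.e. 11 ≤ |A + A| ≤ 21.
Lower bound 2|A|-1 is attained iff A is an arithmetic progression.
Enumerate sums a + a' for a ≤ a' (symmetric, so this suffices):
a = -6: -6+-6=-12, -6+-2=-8, -6+0=-6, -6+3=-3, -6+9=3, -6+11=5
a = -2: -2+-2=-4, -2+0=-2, -2+3=1, -2+9=7, -2+11=9
a = 0: 0+0=0, 0+3=3, 0+9=9, 0+11=11
a = 3: 3+3=6, 3+9=12, 3+11=14
a = 9: 9+9=18, 9+11=20
a = 11: 11+11=22
Distinct sums: {-12, -8, -6, -4, -3, -2, 0, 1, 3, 5, 6, 7, 9, 11, 12, 14, 18, 20, 22}
|A + A| = 19

|A + A| = 19


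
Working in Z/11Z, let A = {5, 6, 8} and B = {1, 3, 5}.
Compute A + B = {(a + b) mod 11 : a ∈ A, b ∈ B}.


Work in Z/11Z: reduce every sum a + b modulo 11.
Enumerate all 9 pairs:
a = 5: 5+1=6, 5+3=8, 5+5=10
a = 6: 6+1=7, 6+3=9, 6+5=0
a = 8: 8+1=9, 8+3=0, 8+5=2
Distinct residues collected: {0, 2, 6, 7, 8, 9, 10}
|A + B| = 7 (out of 11 total residues).

A + B = {0, 2, 6, 7, 8, 9, 10}


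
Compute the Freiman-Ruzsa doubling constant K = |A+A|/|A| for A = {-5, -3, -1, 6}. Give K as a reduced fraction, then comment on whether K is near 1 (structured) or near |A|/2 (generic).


|A| = 4.
Compute A + A by enumerating all 16 pairs.
A + A = {-10, -8, -6, -4, -2, 1, 3, 5, 12}, so |A + A| = 9.
K = |A + A| / |A| = 9/4 (already in lowest terms) ≈ 2.2500.
Reference: AP of size 4 gives K = 7/4 ≈ 1.7500; a fully generic set of size 4 gives K ≈ 2.5000.

|A| = 4, |A + A| = 9, K = 9/4.


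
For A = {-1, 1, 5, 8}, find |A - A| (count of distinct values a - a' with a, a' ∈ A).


A - A = {a - a' : a, a' ∈ A}; |A| = 4.
Bounds: 2|A|-1 ≤ |A - A| ≤ |A|² - |A| + 1, i.e. 7 ≤ |A - A| ≤ 13.
Note: 0 ∈ A - A always (from a - a). The set is symmetric: if d ∈ A - A then -d ∈ A - A.
Enumerate nonzero differences d = a - a' with a > a' (then include -d):
Positive differences: {2, 3, 4, 6, 7, 9}
Full difference set: {0} ∪ (positive diffs) ∪ (negative diffs).
|A - A| = 1 + 2·6 = 13 (matches direct enumeration: 13).

|A - A| = 13


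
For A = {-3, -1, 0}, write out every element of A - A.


A - A = {a - a' : a, a' ∈ A}.
Compute a - a' for each ordered pair (a, a'):
a = -3: -3--3=0, -3--1=-2, -3-0=-3
a = -1: -1--3=2, -1--1=0, -1-0=-1
a = 0: 0--3=3, 0--1=1, 0-0=0
Collecting distinct values (and noting 0 appears from a-a):
A - A = {-3, -2, -1, 0, 1, 2, 3}
|A - A| = 7

A - A = {-3, -2, -1, 0, 1, 2, 3}


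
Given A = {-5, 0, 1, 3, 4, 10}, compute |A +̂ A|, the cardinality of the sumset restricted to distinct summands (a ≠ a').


Restricted sumset: A +̂ A = {a + a' : a ∈ A, a' ∈ A, a ≠ a'}.
Equivalently, take A + A and drop any sum 2a that is achievable ONLY as a + a for a ∈ A (i.e. sums representable only with equal summands).
Enumerate pairs (a, a') with a < a' (symmetric, so each unordered pair gives one sum; this covers all a ≠ a'):
  -5 + 0 = -5
  -5 + 1 = -4
  -5 + 3 = -2
  -5 + 4 = -1
  -5 + 10 = 5
  0 + 1 = 1
  0 + 3 = 3
  0 + 4 = 4
  0 + 10 = 10
  1 + 3 = 4
  1 + 4 = 5
  1 + 10 = 11
  3 + 4 = 7
  3 + 10 = 13
  4 + 10 = 14
Collected distinct sums: {-5, -4, -2, -1, 1, 3, 4, 5, 7, 10, 11, 13, 14}
|A +̂ A| = 13
(Reference bound: |A +̂ A| ≥ 2|A| - 3 for |A| ≥ 2, with |A| = 6 giving ≥ 9.)

|A +̂ A| = 13


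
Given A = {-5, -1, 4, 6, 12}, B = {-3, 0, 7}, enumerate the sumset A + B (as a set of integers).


A + B = {a + b : a ∈ A, b ∈ B}.
Enumerate all |A|·|B| = 5·3 = 15 pairs (a, b) and collect distinct sums.
a = -5: -5+-3=-8, -5+0=-5, -5+7=2
a = -1: -1+-3=-4, -1+0=-1, -1+7=6
a = 4: 4+-3=1, 4+0=4, 4+7=11
a = 6: 6+-3=3, 6+0=6, 6+7=13
a = 12: 12+-3=9, 12+0=12, 12+7=19
Collecting distinct sums: A + B = {-8, -5, -4, -1, 1, 2, 3, 4, 6, 9, 11, 12, 13, 19}
|A + B| = 14

A + B = {-8, -5, -4, -1, 1, 2, 3, 4, 6, 9, 11, 12, 13, 19}


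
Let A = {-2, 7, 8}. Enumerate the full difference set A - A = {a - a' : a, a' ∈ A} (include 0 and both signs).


A - A = {a - a' : a, a' ∈ A}.
Compute a - a' for each ordered pair (a, a'):
a = -2: -2--2=0, -2-7=-9, -2-8=-10
a = 7: 7--2=9, 7-7=0, 7-8=-1
a = 8: 8--2=10, 8-7=1, 8-8=0
Collecting distinct values (and noting 0 appears from a-a):
A - A = {-10, -9, -1, 0, 1, 9, 10}
|A - A| = 7

A - A = {-10, -9, -1, 0, 1, 9, 10}
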